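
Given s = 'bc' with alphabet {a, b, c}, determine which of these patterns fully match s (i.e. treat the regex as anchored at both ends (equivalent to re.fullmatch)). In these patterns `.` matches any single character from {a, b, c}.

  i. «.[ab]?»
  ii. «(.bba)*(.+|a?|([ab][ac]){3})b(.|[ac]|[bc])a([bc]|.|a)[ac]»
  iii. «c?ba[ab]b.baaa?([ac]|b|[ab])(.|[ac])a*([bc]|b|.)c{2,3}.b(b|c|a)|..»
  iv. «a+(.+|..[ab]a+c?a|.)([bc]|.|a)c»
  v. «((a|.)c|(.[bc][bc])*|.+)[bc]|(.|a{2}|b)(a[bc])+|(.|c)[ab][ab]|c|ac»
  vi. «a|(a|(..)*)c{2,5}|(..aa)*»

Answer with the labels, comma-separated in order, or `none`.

i → no match
ii → no match
iii → match
iv → no match — must start with 'a'
v → match
vi → no match

iii, v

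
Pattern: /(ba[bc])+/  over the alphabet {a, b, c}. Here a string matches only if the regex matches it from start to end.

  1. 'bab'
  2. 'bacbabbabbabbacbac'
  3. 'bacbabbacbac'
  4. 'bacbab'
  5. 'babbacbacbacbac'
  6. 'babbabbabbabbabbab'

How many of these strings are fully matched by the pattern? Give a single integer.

6

1 → match
2 → match
3 → match
4 → match
5 → match
6 → match
Total matched: 6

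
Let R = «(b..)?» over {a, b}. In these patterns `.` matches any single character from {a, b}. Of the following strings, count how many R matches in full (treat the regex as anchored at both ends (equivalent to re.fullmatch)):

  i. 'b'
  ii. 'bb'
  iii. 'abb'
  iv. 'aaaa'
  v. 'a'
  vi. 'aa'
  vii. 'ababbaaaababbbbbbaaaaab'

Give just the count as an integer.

0

i → no match
ii → no match
iii → no match
iv → no match
v → no match
vi → no match
vii → no match
Total matched: 0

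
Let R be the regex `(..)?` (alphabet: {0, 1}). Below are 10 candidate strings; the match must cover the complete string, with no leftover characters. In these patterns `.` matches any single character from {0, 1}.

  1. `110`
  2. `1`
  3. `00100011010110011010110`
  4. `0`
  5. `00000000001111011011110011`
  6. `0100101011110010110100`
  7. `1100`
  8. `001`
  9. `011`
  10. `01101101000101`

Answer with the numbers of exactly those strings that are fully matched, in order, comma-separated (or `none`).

none

1 → no match
2 → no match
3 → no match
4 → no match
5 → no match
6 → no match
7 → no match
8 → no match
9 → no match
10 → no match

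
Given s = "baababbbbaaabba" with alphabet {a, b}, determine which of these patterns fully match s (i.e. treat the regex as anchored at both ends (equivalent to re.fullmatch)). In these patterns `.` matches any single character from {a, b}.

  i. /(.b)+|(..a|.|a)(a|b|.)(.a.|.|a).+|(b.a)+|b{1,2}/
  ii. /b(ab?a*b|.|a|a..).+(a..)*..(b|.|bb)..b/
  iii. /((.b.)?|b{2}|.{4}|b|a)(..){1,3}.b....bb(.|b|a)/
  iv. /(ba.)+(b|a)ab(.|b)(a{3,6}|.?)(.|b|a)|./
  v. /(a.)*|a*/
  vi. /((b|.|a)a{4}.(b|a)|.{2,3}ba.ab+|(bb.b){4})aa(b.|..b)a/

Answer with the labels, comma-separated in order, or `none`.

i, iii

i → match
ii → no match — must end with "b"
iii → match
iv → no match
v → no match
vi → no match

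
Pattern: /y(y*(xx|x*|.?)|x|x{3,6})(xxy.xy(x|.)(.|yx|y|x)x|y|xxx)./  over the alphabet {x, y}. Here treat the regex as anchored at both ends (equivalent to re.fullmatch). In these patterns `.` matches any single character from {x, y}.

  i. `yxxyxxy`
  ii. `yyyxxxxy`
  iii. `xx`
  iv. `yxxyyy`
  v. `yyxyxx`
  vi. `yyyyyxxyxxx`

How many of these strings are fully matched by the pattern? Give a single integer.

i → no match
ii → match
iii → no match — must start with `y`
iv → no match
v → no match
vi → no match
Total matched: 1

1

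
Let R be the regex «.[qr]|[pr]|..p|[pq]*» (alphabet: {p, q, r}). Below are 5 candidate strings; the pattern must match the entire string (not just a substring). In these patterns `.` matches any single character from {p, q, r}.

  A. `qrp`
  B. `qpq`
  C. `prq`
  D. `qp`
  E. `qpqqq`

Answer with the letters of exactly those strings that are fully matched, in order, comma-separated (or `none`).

A → match
B → match
C → no match
D → match
E → match

A, B, D, E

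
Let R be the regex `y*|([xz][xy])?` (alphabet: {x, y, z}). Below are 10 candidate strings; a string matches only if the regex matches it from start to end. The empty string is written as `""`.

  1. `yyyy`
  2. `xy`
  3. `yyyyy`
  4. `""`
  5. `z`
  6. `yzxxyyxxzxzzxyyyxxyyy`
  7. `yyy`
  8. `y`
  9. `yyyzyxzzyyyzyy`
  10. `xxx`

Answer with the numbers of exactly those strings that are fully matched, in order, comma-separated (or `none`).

1 → match
2 → match
3 → match
4 → match
5 → no match
6 → no match
7 → match
8 → match
9 → no match
10 → no match

1, 2, 3, 4, 7, 8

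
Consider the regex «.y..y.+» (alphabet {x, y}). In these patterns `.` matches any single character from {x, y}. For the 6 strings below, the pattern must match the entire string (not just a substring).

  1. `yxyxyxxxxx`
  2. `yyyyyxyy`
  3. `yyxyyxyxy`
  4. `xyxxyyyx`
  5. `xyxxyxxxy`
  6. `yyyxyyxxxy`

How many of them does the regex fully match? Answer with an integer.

5

1 → no match
2 → match
3 → match
4 → match
5 → match
6 → match
Total matched: 5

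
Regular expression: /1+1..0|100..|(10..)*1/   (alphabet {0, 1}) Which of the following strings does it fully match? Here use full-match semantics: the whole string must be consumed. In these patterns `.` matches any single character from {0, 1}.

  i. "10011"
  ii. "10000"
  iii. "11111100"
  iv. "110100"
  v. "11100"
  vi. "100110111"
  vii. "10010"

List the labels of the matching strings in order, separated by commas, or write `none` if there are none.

i, ii, iii, v, vi, vii

i. "10011" → match
ii. "10000" → match
iii. "11111100" → match
iv. "110100" → no match
v. "11100" → match
vi. "100110111" → match
vii. "10010" → match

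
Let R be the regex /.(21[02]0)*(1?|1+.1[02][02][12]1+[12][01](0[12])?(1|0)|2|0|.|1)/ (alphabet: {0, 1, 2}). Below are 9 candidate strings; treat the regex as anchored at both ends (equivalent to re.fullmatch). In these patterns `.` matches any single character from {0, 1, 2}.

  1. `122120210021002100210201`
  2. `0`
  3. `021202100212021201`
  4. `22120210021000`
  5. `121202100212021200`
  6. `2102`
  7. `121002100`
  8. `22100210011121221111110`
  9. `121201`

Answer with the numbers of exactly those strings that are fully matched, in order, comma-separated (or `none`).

2, 3, 4, 5, 7, 8, 9

1 → no match
2 → match
3 → match
4 → match
5 → match
6 → no match
7 → match
8 → match
9 → match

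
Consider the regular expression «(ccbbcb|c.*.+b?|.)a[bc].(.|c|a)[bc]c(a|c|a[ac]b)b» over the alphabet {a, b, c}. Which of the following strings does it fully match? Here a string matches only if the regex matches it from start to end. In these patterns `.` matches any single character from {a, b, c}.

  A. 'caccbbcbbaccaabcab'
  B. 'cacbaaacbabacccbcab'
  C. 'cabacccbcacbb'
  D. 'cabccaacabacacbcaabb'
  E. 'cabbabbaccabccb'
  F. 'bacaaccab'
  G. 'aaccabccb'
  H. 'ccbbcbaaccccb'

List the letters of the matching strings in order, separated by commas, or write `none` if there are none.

A → no match
B → match
C → match
D → match
E → match
F → match
G → match
H → no match

B, C, D, E, F, G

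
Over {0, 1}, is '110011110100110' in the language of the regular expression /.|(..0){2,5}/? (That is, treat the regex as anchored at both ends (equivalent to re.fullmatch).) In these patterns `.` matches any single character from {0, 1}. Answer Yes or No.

No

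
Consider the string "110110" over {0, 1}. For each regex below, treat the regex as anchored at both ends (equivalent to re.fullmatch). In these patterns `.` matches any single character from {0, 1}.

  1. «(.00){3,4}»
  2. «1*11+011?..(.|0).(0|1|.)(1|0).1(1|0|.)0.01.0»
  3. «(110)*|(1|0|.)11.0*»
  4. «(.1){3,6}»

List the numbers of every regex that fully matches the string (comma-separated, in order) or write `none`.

3

1 → no match — must end with "00"
2 → no match
3 → match
4 → no match — must end with "1"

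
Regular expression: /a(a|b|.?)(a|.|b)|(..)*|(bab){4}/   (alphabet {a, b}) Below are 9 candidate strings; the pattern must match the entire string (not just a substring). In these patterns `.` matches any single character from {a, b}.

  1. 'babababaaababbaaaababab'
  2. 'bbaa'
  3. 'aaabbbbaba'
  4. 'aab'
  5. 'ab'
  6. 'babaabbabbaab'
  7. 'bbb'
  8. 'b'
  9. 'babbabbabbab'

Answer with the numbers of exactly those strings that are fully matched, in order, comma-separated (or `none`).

1 → no match
2 → match
3 → match
4 → match
5 → match
6 → no match
7 → no match
8 → no match
9 → match

2, 3, 4, 5, 9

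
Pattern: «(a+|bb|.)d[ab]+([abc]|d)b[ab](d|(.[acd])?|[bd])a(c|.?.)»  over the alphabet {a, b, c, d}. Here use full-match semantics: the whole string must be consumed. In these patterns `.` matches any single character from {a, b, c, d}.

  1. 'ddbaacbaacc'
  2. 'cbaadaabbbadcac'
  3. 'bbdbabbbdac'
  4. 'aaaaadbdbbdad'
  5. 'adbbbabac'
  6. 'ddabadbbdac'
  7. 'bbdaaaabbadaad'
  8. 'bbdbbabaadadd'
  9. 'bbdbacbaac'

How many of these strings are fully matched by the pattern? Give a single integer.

1. 'ddbaacbaacc' → match
2 → no match
3. 'bbdbabbbdac' → match
4 → match
5. 'adbbbabac' → match
6. 'ddabadbbdac' → match
7 → match
8 → match
9. 'bbdbacbaac' → match
Total matched: 8

8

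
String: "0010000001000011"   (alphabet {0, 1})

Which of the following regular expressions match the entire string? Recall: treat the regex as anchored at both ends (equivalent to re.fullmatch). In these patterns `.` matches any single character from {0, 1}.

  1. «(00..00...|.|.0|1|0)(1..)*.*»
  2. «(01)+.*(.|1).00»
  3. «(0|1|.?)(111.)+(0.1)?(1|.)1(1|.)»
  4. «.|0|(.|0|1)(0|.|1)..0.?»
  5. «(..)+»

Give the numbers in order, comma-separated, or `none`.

1 → match
2 → no match — must start with "01"
3 → no match
4 → no match
5 → match

1, 5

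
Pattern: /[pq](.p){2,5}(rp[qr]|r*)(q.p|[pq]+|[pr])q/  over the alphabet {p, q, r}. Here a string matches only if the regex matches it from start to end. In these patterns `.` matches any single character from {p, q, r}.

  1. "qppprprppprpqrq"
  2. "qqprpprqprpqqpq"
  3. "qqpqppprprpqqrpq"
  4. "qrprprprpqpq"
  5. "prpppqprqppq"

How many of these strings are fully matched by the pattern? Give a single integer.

1 → no match
2 → no match
3 → match
4 → match
5 → match
Total matched: 3

3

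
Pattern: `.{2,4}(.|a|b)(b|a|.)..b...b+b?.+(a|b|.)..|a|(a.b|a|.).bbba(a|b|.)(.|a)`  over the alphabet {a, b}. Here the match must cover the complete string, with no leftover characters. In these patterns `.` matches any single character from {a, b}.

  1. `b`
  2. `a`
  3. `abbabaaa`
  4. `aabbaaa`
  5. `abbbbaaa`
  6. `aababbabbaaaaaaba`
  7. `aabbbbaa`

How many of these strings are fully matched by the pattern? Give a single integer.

1. `b` → no match
2. `a` → match
3. `abbabaaa` → no match
4. `aabbaaa` → no match
5. `abbbbaaa` → match
6 → no match
7. `aabbbbaa` → no match
Total matched: 2

2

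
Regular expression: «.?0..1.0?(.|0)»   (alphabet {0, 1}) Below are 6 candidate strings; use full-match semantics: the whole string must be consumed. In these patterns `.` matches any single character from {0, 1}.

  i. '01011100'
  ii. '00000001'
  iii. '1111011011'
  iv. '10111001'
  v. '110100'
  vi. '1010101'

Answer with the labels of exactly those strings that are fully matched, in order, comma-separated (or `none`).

iv, vi

i → no match
ii → no match
iii → no match
iv → match
v → no match
vi → match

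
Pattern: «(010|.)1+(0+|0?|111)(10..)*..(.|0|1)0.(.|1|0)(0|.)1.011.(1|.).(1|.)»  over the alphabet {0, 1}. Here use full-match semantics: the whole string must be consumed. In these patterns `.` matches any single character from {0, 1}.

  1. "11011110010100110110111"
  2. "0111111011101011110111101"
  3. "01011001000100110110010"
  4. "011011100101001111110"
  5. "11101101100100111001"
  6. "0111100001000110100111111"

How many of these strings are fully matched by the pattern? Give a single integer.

2

1 → no match
2 → no match
3 → match
4 → no match
5 → no match
6 → match
Total matched: 2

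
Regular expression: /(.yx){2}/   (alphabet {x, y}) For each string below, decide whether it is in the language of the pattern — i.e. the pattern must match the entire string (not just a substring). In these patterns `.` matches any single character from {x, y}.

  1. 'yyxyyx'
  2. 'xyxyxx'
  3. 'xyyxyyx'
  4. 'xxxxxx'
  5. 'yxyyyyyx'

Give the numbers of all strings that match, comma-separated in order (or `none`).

1. 'yyxyyx' → match
2. 'xyxyxx' → no match — must end with 'yx'
3. 'xyyxyyx' → no match
4. 'xxxxxx' → no match — must end with 'yx'
5. 'yxyyyyyx' → no match

1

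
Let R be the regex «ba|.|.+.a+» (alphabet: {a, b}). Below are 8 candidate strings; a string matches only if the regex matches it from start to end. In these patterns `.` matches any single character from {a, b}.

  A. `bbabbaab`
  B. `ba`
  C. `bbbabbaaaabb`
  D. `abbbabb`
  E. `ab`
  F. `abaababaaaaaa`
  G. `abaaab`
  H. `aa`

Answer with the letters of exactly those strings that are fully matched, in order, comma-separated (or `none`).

A → no match
B → match
C → no match
D → no match
E → no match
F → match
G → no match
H → no match

B, F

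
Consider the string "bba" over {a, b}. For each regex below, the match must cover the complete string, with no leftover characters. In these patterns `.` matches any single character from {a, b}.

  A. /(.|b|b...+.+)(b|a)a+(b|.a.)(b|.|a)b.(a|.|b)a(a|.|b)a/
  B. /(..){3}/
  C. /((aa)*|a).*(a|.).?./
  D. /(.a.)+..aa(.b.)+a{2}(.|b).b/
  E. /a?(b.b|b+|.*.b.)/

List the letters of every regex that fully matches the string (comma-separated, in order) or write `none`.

C, E

A → no match
B → no match
C → match
D → no match — must end with "b"
E → match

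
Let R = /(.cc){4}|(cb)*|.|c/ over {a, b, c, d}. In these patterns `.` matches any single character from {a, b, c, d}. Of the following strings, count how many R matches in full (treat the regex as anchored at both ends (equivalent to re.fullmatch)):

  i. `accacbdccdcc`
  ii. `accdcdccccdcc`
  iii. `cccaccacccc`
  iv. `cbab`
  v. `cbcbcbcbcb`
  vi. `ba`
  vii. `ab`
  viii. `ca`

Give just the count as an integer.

1

i. `accacbdccdcc` → no match
ii → no match
iii. `cccaccacccc` → no match
iv. `cbab` → no match
v. `cbcbcbcbcb` → match
vi. `ba` → no match
vii. `ab` → no match
viii. `ca` → no match
Total matched: 1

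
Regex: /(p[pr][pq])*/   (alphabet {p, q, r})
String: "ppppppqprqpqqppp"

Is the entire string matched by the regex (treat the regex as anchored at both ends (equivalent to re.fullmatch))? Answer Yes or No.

No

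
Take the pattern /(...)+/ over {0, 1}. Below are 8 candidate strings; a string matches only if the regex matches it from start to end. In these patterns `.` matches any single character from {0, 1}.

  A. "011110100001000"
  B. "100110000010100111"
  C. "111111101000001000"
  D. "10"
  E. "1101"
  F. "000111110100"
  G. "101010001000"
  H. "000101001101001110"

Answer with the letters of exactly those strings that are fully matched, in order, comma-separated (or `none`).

A, B, C, F, G, H

A → match
B → match
C → match
D. "10" → no match
E. "1101" → no match
F. "000111110100" → match
G. "101010001000" → match
H → match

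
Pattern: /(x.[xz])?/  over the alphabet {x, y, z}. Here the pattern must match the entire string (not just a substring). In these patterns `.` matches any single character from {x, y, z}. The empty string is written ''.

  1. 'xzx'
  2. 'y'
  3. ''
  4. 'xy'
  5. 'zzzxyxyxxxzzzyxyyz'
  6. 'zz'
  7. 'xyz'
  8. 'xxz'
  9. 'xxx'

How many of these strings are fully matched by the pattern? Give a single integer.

5

1. 'xzx' → match
2. 'y' → no match
3. '' → match
4. 'xy' → no match
5 → no match
6. 'zz' → no match
7. 'xyz' → match
8. 'xxz' → match
9. 'xxx' → match
Total matched: 5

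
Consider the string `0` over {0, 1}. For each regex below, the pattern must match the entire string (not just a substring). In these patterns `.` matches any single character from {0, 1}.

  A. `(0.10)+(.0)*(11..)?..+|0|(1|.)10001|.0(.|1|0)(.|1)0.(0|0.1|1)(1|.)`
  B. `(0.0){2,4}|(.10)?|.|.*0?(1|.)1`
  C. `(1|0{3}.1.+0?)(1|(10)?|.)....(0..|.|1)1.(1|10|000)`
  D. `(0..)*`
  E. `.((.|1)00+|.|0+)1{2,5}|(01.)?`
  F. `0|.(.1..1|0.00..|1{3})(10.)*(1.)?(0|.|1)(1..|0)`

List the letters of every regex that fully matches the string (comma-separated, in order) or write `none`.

A → match
B → match
C → no match
D → no match
E → no match
F → match

A, B, F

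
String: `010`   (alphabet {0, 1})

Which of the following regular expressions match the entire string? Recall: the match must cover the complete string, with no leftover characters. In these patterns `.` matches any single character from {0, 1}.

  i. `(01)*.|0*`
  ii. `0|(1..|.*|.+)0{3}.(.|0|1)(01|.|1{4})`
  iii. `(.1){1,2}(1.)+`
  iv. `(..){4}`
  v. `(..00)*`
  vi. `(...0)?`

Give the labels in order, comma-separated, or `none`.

i → match
ii → no match
iii → no match
iv → no match
v → no match
vi → no match

i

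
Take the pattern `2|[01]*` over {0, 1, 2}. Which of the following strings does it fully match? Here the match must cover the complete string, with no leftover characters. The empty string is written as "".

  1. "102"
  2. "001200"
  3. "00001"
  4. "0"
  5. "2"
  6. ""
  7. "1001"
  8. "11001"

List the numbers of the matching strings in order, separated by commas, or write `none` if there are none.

1 → no match
2 → no match
3 → match
4 → match
5 → match
6 → match
7 → match
8 → match

3, 4, 5, 6, 7, 8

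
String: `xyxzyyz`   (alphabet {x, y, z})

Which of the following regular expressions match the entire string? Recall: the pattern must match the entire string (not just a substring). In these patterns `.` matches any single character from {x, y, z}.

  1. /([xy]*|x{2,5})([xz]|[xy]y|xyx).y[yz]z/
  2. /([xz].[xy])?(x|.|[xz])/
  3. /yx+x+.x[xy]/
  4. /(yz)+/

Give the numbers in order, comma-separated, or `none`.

1 → match
2 → no match
3 → no match — must start with `yx`
4 → no match — must start with `yz`

1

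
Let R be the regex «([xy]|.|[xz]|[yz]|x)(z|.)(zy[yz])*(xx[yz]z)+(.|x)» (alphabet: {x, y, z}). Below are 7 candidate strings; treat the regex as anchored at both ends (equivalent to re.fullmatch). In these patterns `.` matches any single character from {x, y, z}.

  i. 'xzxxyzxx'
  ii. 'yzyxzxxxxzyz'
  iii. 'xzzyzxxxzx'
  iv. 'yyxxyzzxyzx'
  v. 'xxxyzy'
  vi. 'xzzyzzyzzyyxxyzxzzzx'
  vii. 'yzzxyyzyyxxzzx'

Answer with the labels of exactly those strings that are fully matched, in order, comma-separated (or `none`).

none

i → no match
ii → no match
iii → no match
iv → no match
v → no match
vi → no match
vii → no match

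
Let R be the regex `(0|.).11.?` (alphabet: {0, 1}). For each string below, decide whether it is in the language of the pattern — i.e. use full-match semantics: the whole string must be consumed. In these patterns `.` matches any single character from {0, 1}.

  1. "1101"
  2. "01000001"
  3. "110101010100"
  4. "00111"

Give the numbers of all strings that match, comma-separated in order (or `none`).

1 → no match
2 → no match
3 → no match
4 → match

4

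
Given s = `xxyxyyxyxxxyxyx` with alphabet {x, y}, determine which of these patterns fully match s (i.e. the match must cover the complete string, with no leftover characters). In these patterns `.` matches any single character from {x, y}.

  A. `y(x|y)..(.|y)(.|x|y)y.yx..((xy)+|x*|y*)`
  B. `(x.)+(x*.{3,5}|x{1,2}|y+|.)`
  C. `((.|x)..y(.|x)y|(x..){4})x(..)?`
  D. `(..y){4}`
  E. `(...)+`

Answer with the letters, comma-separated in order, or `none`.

C, E

A → no match — must start with `y`
B → no match
C → match
D → no match — must end with `y`
E → match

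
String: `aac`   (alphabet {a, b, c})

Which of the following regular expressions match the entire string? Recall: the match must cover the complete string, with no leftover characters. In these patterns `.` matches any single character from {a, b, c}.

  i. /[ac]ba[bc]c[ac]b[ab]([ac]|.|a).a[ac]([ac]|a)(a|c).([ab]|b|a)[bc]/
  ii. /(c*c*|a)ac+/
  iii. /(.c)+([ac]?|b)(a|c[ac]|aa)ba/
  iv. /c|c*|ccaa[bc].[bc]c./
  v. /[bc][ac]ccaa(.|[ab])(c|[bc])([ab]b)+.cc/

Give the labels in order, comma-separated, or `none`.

i → no match
ii → match
iii → no match — must end with `ba`
iv → no match
v → no match — must end with `cc`

ii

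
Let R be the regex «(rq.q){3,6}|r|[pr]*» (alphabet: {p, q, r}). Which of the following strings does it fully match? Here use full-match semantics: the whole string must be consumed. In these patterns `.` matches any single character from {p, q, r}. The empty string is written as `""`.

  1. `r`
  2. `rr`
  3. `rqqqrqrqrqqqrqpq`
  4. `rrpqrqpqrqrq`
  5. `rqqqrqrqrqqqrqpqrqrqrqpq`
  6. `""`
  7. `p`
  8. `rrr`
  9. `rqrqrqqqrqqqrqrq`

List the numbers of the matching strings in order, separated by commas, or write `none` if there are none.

1, 2, 3, 5, 6, 7, 8, 9

1 → match
2 → match
3 → match
4 → no match
5 → match
6 → match
7 → match
8 → match
9 → match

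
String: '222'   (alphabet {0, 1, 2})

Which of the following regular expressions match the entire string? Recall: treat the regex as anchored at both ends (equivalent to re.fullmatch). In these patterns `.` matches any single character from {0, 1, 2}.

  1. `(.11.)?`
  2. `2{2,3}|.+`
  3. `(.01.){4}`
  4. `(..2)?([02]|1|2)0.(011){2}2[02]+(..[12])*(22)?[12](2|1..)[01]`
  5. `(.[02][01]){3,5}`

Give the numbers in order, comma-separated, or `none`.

1 → no match
2 → match
3 → no match
4 → no match
5 → no match

2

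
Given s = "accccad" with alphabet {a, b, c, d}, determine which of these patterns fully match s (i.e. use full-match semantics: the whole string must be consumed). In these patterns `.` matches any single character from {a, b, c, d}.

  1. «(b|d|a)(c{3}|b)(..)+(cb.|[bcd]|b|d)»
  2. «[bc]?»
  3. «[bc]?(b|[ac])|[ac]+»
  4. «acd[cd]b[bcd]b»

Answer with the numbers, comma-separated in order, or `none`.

1 → match
2 → no match
3 → no match
4 → no match — must start with "acd"

1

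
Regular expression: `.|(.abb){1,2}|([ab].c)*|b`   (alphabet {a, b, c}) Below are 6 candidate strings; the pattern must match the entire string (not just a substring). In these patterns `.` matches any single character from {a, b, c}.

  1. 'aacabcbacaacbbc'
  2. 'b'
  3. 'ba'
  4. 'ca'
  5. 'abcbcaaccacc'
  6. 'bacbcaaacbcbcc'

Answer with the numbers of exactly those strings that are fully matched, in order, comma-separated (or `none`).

1 → match
2 → match
3 → no match
4 → no match
5 → no match
6 → no match

1, 2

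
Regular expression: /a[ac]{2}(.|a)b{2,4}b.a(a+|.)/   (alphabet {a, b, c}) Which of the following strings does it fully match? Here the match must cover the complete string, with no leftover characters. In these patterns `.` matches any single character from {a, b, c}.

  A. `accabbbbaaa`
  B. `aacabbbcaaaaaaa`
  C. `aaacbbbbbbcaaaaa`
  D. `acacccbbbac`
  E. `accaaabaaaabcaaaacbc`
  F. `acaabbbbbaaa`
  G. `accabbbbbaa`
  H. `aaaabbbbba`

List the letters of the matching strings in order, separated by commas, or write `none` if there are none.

A → match
B → match
C → no match
D → no match
E → no match
F → match
G → match
H → no match

A, B, F, G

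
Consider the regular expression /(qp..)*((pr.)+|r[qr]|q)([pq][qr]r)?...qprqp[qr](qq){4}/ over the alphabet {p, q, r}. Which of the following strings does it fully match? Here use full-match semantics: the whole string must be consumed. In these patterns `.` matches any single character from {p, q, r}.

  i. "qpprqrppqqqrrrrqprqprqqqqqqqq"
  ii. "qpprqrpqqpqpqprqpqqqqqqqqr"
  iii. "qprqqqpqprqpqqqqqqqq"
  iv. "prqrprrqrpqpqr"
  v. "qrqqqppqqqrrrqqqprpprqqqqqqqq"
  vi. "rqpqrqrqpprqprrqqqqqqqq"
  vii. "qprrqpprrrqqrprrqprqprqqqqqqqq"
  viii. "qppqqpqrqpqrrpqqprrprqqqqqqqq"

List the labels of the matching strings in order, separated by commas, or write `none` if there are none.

vii

i → no match
ii → no match — must end with "qq"
iii → no match
iv → no match — must end with "qq"
v → no match
vi → no match
vii → match
viii → no match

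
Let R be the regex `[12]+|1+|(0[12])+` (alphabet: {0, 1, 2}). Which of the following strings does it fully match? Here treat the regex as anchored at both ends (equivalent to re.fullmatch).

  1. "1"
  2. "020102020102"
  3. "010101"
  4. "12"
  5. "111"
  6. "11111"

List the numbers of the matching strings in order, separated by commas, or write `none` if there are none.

1, 2, 3, 4, 5, 6

1. "1" → match
2. "020102020102" → match
3. "010101" → match
4. "12" → match
5. "111" → match
6. "11111" → match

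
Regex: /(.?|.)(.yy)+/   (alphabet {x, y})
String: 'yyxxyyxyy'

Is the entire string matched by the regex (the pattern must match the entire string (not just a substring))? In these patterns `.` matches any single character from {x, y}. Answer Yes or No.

No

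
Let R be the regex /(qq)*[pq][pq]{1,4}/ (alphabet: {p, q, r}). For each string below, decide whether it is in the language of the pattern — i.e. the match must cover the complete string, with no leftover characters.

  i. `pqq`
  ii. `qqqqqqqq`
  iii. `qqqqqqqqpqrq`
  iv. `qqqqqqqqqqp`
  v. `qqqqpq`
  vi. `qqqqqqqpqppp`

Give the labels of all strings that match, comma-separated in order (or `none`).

i, ii, iv, v

i. `pqq` → match
ii. `qqqqqqqq` → match
iii. `qqqqqqqqpqrq` → no match
iv. `qqqqqqqqqqp` → match
v. `qqqqpq` → match
vi. `qqqqqqqpqppp` → no match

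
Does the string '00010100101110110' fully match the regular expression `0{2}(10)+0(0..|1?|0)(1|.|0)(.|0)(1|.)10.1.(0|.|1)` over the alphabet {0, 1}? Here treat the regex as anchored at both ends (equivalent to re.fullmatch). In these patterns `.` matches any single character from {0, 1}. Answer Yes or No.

No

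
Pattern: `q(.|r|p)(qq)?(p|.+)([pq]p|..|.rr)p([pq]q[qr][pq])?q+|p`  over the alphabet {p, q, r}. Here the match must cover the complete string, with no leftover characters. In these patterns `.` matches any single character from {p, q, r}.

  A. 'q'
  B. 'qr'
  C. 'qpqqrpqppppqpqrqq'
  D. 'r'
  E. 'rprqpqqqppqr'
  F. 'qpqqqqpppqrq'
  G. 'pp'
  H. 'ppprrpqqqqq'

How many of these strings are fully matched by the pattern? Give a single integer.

A → no match
B → no match
C → no match
D → no match
E → no match
F → no match
G → no match
H → no match
Total matched: 0

0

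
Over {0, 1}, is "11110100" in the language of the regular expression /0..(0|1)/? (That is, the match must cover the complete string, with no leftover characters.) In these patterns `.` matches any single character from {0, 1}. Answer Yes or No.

No

Every match must start with "0", but "11110100" does not.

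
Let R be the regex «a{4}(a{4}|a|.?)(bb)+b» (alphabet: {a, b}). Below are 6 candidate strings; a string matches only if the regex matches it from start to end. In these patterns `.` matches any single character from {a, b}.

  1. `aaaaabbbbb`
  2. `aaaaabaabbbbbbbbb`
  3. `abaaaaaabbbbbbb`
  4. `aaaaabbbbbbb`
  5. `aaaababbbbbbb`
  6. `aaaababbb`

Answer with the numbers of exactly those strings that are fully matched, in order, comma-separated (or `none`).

1 → match
2 → no match
3 → no match
4 → match
5 → no match
6 → no match

1, 4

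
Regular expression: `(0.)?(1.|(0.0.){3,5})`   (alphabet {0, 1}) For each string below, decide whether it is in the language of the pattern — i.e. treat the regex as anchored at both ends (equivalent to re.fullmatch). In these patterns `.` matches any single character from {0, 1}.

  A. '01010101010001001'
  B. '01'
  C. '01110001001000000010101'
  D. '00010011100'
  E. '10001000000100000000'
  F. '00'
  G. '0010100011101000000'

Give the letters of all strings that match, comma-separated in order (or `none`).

A → no match
B → no match
C → no match
D → no match
E → no match
F → no match
G → no match

none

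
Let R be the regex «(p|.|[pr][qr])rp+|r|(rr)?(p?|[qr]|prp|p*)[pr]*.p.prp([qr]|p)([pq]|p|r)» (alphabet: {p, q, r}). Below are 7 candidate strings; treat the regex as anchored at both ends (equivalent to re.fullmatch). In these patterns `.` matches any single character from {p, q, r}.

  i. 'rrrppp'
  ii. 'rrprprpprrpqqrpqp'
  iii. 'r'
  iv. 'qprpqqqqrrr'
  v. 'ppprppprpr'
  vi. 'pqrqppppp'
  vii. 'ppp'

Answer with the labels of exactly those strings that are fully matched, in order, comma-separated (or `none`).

i, iii

i → match
ii → no match
iii → match
iv → no match
v → no match
vi → no match
vii → no match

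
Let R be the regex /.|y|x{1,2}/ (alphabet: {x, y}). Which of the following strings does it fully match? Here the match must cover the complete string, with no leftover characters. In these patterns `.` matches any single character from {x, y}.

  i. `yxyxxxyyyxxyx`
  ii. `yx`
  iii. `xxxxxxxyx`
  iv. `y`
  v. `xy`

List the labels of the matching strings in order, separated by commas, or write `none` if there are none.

i → no match
ii → no match
iii → no match
iv → match
v → no match

iv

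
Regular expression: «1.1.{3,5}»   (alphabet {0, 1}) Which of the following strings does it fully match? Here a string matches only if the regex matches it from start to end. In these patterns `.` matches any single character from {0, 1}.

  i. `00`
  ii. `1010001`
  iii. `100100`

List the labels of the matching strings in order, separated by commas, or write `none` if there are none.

ii

i → no match — must start with `1`
ii → match
iii → no match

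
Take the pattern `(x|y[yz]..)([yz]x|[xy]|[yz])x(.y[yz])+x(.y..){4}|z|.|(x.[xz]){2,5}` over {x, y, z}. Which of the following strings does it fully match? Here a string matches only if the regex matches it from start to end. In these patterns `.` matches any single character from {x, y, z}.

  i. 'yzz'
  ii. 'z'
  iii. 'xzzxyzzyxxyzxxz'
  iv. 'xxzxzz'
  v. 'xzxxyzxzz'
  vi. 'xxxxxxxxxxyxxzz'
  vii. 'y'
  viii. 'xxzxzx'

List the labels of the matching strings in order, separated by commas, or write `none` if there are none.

ii, iv, v, vi, vii, viii

i → no match
ii → match
iii → no match
iv → match
v → match
vi → match
vii → match
viii → match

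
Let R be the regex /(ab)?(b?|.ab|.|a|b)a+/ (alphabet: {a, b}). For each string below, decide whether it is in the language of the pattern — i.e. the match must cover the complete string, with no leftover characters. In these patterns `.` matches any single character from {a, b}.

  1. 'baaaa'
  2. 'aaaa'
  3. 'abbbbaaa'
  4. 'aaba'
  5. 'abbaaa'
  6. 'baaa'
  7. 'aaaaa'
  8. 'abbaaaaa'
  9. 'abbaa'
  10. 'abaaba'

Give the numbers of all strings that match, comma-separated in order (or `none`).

1. 'baaaa' → match
2. 'aaaa' → match
3. 'abbbbaaa' → no match
4. 'aaba' → match
5. 'abbaaa' → match
6. 'baaa' → match
7. 'aaaaa' → match
8. 'abbaaaaa' → match
9. 'abbaa' → match
10. 'abaaba' → match

1, 2, 4, 5, 6, 7, 8, 9, 10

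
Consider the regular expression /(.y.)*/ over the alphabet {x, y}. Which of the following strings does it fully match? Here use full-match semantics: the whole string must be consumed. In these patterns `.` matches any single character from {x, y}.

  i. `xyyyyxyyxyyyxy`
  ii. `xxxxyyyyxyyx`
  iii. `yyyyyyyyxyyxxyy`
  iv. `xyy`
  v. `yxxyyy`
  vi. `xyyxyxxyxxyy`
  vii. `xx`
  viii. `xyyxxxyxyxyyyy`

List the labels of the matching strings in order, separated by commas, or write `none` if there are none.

iii, iv, vi

i → no match
ii. `xxxxyyyyxyyx` → no match
iii → match
iv. `xyy` → match
v. `yxxyyy` → no match
vi. `xyyxyxxyxxyy` → match
vii. `xx` → no match
viii → no match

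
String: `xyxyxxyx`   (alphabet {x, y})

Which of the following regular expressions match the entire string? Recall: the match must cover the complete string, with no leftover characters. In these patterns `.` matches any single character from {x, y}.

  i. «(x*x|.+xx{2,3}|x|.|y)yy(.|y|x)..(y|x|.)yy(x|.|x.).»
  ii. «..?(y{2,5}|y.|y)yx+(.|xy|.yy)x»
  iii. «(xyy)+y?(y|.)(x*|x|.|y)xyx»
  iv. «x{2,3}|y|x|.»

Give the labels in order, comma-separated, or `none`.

i → no match
ii → match
iii → no match — must start with `xyy`
iv → no match

ii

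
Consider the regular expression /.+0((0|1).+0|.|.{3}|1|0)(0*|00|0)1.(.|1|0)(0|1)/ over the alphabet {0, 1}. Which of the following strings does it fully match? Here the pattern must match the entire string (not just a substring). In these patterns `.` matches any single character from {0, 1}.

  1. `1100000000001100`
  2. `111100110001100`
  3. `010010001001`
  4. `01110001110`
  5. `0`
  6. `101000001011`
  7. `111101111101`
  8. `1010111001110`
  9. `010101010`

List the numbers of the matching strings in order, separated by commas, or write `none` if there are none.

1 → match
2 → match
3 → match
4 → match
5 → no match
6 → match
7 → match
8 → match
9 → match

1, 2, 3, 4, 6, 7, 8, 9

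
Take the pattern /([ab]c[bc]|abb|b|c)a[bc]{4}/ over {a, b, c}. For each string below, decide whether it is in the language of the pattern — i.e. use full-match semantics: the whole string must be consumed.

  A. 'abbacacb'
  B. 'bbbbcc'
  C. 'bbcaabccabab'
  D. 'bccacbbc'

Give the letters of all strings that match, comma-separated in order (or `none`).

D

A → no match
B → no match
C → no match
D → match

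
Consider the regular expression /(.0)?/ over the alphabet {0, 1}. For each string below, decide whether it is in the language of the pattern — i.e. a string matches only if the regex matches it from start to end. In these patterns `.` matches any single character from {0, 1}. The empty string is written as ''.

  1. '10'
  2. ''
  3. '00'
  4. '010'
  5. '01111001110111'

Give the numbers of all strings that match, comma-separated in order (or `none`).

1, 2, 3

1 → match
2 → match
3 → match
4 → no match
5 → no match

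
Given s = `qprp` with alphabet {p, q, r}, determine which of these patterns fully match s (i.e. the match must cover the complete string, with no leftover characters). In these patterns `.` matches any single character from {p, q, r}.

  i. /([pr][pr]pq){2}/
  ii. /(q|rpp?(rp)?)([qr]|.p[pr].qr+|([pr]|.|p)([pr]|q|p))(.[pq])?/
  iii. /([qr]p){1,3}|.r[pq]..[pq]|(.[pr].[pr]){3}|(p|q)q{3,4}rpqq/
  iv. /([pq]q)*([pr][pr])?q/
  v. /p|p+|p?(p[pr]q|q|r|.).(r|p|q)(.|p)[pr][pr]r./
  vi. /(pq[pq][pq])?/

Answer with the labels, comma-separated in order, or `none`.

i → no match — must end with `pq`
ii → no match
iii → match
iv → no match — must end with `q`
v → no match
vi → no match

iii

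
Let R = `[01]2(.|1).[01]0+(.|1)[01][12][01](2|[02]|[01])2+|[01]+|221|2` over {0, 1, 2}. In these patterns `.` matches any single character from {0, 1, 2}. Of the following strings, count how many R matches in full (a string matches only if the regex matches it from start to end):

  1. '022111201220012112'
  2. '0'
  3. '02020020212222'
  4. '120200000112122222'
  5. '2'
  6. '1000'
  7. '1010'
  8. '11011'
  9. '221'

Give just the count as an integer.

1 → no match
2 → match
3 → match
4 → match
5 → match
6 → match
7 → match
8 → match
9 → match
Total matched: 8

8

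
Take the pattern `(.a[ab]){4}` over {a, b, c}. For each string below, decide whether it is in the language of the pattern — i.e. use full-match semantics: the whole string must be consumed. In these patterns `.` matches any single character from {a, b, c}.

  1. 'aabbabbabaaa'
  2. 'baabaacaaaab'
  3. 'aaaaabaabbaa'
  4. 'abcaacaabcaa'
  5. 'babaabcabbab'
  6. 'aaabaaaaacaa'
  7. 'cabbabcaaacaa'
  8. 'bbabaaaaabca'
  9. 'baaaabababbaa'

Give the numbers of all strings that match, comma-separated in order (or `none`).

1, 2, 3, 5, 6

1. 'aabbabbabaaa' → match
2. 'baabaacaaaab' → match
3. 'aaaaabaabbaa' → match
4. 'abcaacaabcaa' → no match
5. 'babaabcabbab' → match
6. 'aaabaaaaacaa' → match
7 → no match
8. 'bbabaaaaabca' → no match
9 → no match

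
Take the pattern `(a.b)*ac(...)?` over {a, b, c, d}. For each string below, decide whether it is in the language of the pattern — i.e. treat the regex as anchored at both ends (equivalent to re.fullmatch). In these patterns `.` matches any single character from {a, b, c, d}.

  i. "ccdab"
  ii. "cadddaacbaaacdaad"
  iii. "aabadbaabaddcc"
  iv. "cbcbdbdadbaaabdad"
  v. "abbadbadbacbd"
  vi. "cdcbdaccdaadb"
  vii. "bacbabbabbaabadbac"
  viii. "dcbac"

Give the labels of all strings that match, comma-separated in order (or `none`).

i. "ccdab" → no match
ii → no match
iii → no match
iv → no match
v → no match
vi → no match
vii → no match
viii. "dcbac" → no match

none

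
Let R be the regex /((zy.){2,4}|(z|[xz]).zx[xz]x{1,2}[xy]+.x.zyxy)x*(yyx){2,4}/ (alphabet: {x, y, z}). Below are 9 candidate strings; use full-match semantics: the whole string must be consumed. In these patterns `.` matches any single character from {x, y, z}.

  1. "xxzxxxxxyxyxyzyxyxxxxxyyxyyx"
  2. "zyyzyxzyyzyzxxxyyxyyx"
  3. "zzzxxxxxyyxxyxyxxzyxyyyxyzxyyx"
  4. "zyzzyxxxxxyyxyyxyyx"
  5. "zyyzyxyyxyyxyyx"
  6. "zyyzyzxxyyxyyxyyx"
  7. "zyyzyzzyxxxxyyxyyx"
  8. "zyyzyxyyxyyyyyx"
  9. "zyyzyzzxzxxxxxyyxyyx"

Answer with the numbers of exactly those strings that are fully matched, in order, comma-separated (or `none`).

1 → match
2 → match
3 → no match
4 → match
5 → match
6 → match
7 → match
8 → no match
9 → no match

1, 2, 4, 5, 6, 7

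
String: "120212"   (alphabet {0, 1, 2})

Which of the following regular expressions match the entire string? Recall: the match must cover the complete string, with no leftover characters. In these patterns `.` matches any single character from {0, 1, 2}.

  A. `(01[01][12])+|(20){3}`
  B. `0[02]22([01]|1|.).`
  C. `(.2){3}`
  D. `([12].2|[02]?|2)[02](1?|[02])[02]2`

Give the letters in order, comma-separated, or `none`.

A → no match
B → no match — must start with "0"
C → match
D → no match

C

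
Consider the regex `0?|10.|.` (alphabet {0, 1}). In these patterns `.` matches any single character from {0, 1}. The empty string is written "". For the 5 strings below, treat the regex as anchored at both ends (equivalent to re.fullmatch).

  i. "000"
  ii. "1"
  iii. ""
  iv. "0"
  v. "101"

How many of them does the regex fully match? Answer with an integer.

i → no match
ii → match
iii → match
iv → match
v → match
Total matched: 4

4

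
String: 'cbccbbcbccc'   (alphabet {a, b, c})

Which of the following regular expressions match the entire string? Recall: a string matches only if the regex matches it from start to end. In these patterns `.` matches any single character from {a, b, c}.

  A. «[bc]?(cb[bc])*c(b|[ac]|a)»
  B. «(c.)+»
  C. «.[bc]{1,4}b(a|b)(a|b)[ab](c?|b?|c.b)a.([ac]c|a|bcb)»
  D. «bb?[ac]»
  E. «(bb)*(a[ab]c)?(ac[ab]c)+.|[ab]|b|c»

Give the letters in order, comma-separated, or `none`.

A

A → match
B → no match
C → no match
D → no match — must start with 'b'
E → no match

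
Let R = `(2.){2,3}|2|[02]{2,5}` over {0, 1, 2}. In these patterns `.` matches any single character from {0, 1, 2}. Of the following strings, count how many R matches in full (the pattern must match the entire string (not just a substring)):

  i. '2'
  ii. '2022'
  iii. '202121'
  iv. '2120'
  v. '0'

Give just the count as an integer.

4

i → match
ii → match
iii → match
iv → match
v → no match
Total matched: 4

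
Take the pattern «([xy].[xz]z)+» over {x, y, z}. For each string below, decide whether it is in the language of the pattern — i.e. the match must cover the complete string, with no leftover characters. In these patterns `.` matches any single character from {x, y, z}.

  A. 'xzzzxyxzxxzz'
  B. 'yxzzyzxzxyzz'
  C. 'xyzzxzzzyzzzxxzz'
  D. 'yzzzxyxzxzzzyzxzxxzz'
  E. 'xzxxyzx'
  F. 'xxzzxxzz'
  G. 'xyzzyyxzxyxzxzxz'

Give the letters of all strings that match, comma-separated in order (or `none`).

A. 'xzzzxyxzxxzz' → match
B. 'yxzzyzxzxyzz' → match
C → match
D → match
E. 'xzxxyzx' → no match — must end with 'z'
F. 'xxzzxxzz' → match
G → match

A, B, C, D, F, G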